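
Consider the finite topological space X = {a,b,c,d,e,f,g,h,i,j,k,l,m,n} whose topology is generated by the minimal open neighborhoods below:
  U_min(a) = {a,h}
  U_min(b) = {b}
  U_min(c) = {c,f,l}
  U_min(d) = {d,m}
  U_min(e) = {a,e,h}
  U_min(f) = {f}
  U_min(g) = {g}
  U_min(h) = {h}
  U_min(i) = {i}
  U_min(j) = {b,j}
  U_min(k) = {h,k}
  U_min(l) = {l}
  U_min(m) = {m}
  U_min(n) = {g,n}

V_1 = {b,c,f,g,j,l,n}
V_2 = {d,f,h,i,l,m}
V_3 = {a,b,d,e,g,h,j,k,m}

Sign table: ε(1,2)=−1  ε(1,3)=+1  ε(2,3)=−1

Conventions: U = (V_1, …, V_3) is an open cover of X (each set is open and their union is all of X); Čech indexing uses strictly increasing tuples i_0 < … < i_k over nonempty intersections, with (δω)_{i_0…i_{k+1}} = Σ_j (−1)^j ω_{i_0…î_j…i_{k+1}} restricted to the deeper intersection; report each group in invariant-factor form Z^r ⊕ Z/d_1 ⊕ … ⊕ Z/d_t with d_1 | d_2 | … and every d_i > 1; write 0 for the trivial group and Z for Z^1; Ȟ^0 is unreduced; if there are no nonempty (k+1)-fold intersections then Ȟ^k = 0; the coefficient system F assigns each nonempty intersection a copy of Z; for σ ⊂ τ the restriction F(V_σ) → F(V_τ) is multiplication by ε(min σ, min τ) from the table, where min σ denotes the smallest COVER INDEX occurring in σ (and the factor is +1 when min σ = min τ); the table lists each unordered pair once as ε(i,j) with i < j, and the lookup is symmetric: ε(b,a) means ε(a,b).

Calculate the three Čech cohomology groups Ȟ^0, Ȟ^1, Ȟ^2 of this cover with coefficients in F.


nonempty intersections:
  V12={f,l} V13={b,g,j} V23={d,h,m}
C dims 3,3; δ0: rk 2, SNF 1^2
Ȟ^0: (3−2)−0=1 ⇒ Z
Ȟ^1: (3−0)−2=1 ⇒ Z
Ȟ^2: (0−0)−0=0 ⇒ 0

Ȟ^0(U;F) ≅ Z; Ȟ^1(U;F) ≅ Z; Ȟ^2(U;F) ≅ 0


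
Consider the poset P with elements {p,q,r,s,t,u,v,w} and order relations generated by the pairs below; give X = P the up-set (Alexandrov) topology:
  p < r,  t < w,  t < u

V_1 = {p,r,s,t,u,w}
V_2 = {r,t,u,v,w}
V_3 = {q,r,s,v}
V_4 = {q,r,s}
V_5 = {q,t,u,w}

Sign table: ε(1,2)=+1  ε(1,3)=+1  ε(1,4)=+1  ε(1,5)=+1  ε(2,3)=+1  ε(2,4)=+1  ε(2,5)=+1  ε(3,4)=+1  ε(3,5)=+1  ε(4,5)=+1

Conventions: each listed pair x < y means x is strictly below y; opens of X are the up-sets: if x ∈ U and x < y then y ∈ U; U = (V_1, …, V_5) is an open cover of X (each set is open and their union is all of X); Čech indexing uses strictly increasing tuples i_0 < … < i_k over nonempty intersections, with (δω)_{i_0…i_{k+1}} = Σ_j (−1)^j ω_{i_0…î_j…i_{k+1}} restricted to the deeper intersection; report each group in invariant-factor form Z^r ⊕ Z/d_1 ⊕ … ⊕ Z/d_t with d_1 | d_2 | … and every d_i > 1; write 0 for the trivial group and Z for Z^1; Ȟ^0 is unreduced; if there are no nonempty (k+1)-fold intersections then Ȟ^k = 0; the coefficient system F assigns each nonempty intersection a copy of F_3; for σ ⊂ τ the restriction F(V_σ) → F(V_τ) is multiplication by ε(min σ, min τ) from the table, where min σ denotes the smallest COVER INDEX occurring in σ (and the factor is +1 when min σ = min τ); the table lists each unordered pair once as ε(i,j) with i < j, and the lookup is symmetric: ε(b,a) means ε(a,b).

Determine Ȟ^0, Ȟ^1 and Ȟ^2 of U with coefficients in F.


nonempty intersections:
  V12={r,t,u,w} V13={r,s} V14={r,s} V15={t,u,w} V23={r,v} V24={r} V25={t,u,w} V34={q,r,s} V35={q} V45={q}
  V123={r} V124={r} V125={t,u,w} V134={r,s} V234={r} V345={q}
  V1234={r}
C dims 5,10,6,1; δ0: rk_F3 4; δ1: rk_F3 5; δ2: rk_F3 1
Ȟ^0: (5−4)−0=1 ⇒ Z/3
Ȟ^1: (10−5)−4=1 ⇒ Z/3
Ȟ^2: (6−1)−5=0 ⇒ 0

Ȟ^0(U;F) ≅ Z/3, Ȟ^1(U;F) ≅ Z/3 and Ȟ^2(U;F) ≅ 0


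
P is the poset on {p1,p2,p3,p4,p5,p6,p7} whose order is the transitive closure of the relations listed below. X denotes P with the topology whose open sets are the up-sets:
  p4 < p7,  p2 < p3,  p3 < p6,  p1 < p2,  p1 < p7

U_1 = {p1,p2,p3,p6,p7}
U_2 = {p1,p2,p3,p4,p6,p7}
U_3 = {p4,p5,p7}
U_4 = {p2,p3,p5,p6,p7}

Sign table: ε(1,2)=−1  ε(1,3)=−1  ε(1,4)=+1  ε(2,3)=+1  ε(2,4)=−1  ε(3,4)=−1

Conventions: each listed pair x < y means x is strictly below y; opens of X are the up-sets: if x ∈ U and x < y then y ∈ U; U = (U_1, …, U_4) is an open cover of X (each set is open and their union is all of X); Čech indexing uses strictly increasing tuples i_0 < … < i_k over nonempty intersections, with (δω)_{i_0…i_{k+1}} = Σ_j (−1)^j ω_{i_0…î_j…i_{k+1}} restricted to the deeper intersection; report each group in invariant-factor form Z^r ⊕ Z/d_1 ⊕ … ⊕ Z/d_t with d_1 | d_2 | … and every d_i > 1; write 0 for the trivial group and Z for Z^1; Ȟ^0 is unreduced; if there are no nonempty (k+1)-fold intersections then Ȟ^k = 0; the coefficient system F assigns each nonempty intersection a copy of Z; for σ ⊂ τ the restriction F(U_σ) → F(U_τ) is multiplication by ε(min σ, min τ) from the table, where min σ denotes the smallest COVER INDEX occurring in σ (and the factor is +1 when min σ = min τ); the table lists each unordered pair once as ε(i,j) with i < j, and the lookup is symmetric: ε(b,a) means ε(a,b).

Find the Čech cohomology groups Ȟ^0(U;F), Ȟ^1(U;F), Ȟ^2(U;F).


intersection data:
  U12={p1,p2,p3,p6,p7} U13={p7} U14={p2,p3,p6,p7} U23={p4,p7} U24={p2,p3,p6,p7} U34={p5,p7}
  U123={p7} U124={p2,p3,p6,p7} U134={p7} U234={p7}
  U1234={p7}
C dims 4,6,4,1; δ0: rk 3, SNF 1^3; δ1: rk 3, SNF 1^3; δ2: rk 1, SNF 1^1
Ȟ^0 = (4 − 3) − 0 = 1, so Ȟ^0 ≅ Z
Ȟ^1 = (6 − 3) − 3 = 0, so Ȟ^1 ≅ 0
Ȟ^2 = (4 − 1) − 3 = 0, so Ȟ^2 ≅ 0

Ȟ^0 = Z; Ȟ^1 = 0; Ȟ^2 = 0


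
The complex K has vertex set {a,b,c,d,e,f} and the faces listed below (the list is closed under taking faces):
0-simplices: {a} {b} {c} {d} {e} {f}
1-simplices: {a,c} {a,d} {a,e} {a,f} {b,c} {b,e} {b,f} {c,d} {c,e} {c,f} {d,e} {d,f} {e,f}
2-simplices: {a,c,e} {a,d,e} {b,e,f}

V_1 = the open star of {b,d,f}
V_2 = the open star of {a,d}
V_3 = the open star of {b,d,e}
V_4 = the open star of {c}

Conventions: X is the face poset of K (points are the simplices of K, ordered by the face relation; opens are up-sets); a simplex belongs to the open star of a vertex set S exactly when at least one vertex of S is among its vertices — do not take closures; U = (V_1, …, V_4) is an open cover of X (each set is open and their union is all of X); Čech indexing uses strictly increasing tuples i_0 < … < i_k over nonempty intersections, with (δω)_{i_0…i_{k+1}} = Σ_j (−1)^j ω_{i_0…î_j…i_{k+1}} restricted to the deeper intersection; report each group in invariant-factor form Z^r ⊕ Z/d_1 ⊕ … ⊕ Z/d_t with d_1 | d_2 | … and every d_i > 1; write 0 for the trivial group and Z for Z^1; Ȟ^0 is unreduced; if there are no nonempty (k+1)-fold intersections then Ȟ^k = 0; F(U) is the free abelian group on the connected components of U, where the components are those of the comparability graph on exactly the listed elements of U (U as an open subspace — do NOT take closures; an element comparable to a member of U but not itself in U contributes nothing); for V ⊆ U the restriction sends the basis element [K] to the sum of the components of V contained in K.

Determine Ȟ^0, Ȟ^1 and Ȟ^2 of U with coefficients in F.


nonempty intersections:
  V1={{b},{d},{f},{a,d},{a,f},{b,c},{b,e},{b,f},{c,d},{c,f},{d,e},{d,f},{e,f},{a,d,e},{b,e,f}} V2={{a},{d},{a,c},{a,d},{a,e},{a,f},{c,d},{d,e},{d,f},{a,c,e},{a,d,e}} V3={{b},{d},{e},{a,d},{a,e},{b,c},{b,e},{b,f},{c,d},{c,e},{d,e},{d,f},{e,f},{a,c,e},{a,d,e},{b,e,f}} V4={{c},{a,c},{b,c},{c,d},{c,e},{c,f},{a,c,e}}
  V12={{d},{a,d},{a,f},{c,d},{d,e},{d,f},{a,d,e}} V13={{b},{d},{a,d},{b,c},{b,e},{b,f},{c,d},{d,e},{d,f},{e,f},{a,d,e},{b,e,f}} V14={{b,c},{c,d},{c,f}} V23={{d},{a,d},{a,e},{c,d},{d,e},{d,f},{a,c,e},{a,d,e}} V24={{a,c},{c,d},{a,c,e}} V34={{b,c},{c,d},{c,e},{a,c,e}}
  V123={{d},{a,d},{c,d},{d,e},{d,f},{a,d,e}} V124={{c,d}} V134={{b,c},{c,d}} V234={{c,d},{a,c,e}}
  V1234={{c,d}}
components per intersection:
  V1: {{b},{d},{f},{a,d},{a,f},{b,c},{b,e},{b,f},{c,d},{c,f},{d,e},{d,f},{e,f},{a,d,e},{b,e,f}}
  V2: {{a},{d},{a,c},{a,d},{a,e},{a,f},{c,d},{d,e},{d,f},{a,c,e},{a,d,e}}
  V3: {{b},{d},{e},{a,d},{a,e},{b,c},{b,e},{b,f},{c,d},{c,e},{d,e},{d,f},{e,f},{a,c,e},{a,d,e},{b,e,f}}
  V4: {{c},{a,c},{b,c},{c,d},{c,e},{c,f},{a,c,e}}
  V12: {{d},{a,d},{c,d},{d,e},{d,f},{a,d,e}} {{a,f}}
  V13: {{b},{b,c},{b,e},{b,f},{e,f},{b,e,f}} {{d},{a,d},{c,d},{d,e},{d,f},{a,d,e}}
  V14: {{b,c}} {{c,d}} {{c,f}}
  V23: {{d},{a,d},{a,e},{c,d},{d,e},{d,f},{a,c,e},{a,d,e}}
  V24: {{a,c},{a,c,e}} {{c,d}}
  V34: {{b,c}} {{c,d}} {{c,e},{a,c,e}}
  V123: {{d},{a,d},{c,d},{d,e},{d,f},{a,d,e}}
  V124: {{c,d}}
  V134: {{b,c}} {{c,d}}
  V234: {{c,d}} {{a,c,e}}
  V1234: {{c,d}}
C dims 4,13,6,1; δ0: rk 3, SNF 1^3; δ1: rk 5, SNF 1^5; δ2: rk 1, SNF 1^1
Ȟ^0: (4−3)−0=1 ⇒ Z
Ȟ^1: (13−5)−3=5 ⇒ Z^5
Ȟ^2: (6−1)−5=0 ⇒ 0

Ȟ^0 = Z,  Ȟ^1 = Z^5,  Ȟ^2 = 0


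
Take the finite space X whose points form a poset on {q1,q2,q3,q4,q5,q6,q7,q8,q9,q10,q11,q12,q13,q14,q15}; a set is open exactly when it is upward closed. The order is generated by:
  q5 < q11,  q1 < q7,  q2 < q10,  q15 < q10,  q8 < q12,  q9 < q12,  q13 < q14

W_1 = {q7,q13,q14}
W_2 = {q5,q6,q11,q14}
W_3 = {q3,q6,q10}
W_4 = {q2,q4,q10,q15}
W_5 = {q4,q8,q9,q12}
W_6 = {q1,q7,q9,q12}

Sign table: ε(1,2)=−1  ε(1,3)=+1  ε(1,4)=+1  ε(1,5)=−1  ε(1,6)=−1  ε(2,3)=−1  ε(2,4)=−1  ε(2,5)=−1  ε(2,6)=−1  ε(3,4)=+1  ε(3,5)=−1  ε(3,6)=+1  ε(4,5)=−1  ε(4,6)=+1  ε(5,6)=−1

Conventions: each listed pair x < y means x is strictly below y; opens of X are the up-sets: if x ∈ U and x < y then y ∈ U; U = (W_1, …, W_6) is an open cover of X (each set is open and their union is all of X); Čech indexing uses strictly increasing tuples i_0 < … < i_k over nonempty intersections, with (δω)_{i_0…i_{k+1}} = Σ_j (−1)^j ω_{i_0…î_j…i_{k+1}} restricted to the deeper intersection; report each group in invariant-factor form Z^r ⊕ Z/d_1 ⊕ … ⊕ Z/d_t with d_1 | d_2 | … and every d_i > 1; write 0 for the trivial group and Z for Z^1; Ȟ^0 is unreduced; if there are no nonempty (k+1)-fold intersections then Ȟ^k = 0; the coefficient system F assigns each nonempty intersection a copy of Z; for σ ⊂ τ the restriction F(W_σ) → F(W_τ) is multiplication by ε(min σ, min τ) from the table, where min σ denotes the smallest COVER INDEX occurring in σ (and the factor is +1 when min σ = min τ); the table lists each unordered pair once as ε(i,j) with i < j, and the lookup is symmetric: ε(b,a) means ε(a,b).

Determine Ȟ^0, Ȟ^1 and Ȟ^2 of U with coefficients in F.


Ȟ^0 ≅ 0,  Ȟ^1 ≅ Z/2,  Ȟ^2 ≅ 0

cover nerve:
  W12={q14} W16={q7} W23={q6} W34={q10} W45={q4} W56={q9,q12}
C dims 6,6; δ0: rk 6, SNF 1^5·2
Ȟ^0: (6−6)−0=0 ⇒ 0
Ȟ^1: (6−0)−6=0 plus torsion [2] ⇒ Z/2
Ȟ^2: (0−0)−0=0 ⇒ 0


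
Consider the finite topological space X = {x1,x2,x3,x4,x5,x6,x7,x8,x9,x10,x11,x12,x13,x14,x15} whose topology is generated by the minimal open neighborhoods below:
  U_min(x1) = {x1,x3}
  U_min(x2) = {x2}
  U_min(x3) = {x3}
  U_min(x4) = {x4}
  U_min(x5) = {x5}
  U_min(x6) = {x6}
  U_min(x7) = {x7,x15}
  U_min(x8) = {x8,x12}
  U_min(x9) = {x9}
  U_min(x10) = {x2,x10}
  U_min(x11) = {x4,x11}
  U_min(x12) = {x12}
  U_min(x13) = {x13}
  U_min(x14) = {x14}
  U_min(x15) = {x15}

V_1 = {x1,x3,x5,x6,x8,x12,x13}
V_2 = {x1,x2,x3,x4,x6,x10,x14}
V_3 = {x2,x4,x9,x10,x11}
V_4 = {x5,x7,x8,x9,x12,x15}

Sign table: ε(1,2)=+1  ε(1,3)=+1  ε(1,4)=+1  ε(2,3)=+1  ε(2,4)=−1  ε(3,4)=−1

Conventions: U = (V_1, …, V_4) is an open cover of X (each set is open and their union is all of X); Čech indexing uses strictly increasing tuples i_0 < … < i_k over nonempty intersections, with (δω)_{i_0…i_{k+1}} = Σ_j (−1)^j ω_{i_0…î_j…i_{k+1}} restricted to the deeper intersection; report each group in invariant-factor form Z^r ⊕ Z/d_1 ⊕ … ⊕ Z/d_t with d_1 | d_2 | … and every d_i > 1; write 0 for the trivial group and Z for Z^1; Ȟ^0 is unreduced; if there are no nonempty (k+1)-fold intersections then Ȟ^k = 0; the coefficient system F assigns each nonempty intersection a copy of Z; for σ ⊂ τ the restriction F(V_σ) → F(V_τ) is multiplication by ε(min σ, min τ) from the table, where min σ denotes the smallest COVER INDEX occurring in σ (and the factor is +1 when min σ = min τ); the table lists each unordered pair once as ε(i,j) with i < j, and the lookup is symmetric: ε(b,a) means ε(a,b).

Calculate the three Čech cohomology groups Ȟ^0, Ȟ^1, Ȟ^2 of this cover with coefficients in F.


nerve simplices:
  V12={x1,x3,x6} V14={x5,x8,x12} V23={x2,x4,x10} V34={x9}
C dims 4,4; δ0: rk 4, SNF 1^3·2
degree 0: 4−4−0 = 0 → Ȟ^0 ≅ 0
degree 1: 4−0−4 = 0 plus torsion [2] → Ȟ^1 ≅ Z/2
degree 2: 0−0−0 = 0 → Ȟ^2 ≅ 0

Ȟ^0 = 0, Ȟ^1 = Z/2 and Ȟ^2 = 0


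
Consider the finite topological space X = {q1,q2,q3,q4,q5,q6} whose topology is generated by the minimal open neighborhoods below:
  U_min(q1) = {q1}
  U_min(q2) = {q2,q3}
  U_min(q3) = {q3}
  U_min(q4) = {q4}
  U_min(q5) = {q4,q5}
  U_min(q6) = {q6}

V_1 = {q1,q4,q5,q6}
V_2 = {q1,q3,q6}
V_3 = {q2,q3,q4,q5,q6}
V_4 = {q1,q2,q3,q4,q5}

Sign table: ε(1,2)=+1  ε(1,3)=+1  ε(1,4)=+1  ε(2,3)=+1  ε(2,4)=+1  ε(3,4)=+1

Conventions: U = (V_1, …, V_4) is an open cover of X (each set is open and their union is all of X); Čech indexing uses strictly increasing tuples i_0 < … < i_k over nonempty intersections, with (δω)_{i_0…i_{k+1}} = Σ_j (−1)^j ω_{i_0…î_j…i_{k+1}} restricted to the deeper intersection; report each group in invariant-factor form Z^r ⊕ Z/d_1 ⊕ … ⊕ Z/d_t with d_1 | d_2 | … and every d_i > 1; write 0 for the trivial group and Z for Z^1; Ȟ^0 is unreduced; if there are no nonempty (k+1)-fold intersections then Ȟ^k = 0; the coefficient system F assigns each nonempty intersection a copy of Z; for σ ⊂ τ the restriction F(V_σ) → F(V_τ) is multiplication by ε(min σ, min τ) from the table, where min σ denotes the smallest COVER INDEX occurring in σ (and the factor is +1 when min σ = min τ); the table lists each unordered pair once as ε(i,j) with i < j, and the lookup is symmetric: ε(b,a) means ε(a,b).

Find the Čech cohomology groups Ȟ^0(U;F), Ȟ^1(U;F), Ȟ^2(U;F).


nerve of the cover:
  V12={q1,q6} V13={q4,q5,q6} V14={q1,q4,q5} V23={q3,q6} V24={q1,q3} V34={q2,q3,q4,q5}
  V123={q6} V124={q1} V134={q4,q5} V234={q3}
C dims 4,6,4; δ0: rk 3, SNF 1^3; δ1: rk 3, SNF 1^3
Ȟ^0 = (4 − 3) − 0 = 1, so Ȟ^0 ≅ Z
Ȟ^1 = (6 − 3) − 3 = 0, so Ȟ^1 ≅ 0
Ȟ^2 = (4 − 0) − 3 = 1, so Ȟ^2 ≅ Z

Ȟ^0 ≅ Z, Ȟ^1 ≅ 0, Ȟ^2 ≅ Z


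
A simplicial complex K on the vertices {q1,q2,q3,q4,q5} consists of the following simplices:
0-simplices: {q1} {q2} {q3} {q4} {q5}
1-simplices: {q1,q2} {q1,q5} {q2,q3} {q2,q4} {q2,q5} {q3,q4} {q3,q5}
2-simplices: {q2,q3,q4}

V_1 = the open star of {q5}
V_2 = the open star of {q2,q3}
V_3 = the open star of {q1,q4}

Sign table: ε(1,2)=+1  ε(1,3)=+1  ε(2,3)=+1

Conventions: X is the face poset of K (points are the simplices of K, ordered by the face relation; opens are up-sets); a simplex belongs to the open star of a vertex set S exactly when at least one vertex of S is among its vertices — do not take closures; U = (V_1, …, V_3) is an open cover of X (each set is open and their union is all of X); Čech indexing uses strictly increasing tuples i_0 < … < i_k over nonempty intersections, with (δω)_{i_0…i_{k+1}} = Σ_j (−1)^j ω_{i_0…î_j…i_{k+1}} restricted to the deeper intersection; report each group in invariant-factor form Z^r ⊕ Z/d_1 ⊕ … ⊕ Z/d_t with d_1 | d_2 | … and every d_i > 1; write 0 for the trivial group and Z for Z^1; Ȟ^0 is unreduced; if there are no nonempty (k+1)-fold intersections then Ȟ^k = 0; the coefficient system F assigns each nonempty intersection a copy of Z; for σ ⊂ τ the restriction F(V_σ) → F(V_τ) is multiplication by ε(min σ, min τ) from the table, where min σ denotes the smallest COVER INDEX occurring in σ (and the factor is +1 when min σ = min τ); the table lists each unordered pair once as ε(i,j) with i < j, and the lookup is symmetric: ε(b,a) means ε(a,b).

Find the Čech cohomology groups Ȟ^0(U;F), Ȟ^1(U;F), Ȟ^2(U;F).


cover nerve:
  V1={{q5},{q1,q5},{q2,q5},{q3,q5}} V2={{q2},{q3},{q1,q2},{q2,q3},{q2,q4},{q2,q5},{q3,q4},{q3,q5},{q2,q3,q4}} V3={{q1},{q4},{q1,q2},{q1,q5},{q2,q4},{q3,q4},{q2,q3,q4}}
  V12={{q2,q5},{q3,q5}} V13={{q1,q5}} V23={{q1,q2},{q2,q4},{q3,q4},{q2,q3,q4}}
C dims 3,3; δ0: rk 2, SNF 1^2
Ȟ^0: (3−2)−0=1 ⇒ Z
Ȟ^1: (3−0)−2=1 ⇒ Z
Ȟ^2: (0−0)−0=0 ⇒ 0

Ȟ^0 ≅ Z; Ȟ^1 ≅ Z; Ȟ^2 ≅ 0


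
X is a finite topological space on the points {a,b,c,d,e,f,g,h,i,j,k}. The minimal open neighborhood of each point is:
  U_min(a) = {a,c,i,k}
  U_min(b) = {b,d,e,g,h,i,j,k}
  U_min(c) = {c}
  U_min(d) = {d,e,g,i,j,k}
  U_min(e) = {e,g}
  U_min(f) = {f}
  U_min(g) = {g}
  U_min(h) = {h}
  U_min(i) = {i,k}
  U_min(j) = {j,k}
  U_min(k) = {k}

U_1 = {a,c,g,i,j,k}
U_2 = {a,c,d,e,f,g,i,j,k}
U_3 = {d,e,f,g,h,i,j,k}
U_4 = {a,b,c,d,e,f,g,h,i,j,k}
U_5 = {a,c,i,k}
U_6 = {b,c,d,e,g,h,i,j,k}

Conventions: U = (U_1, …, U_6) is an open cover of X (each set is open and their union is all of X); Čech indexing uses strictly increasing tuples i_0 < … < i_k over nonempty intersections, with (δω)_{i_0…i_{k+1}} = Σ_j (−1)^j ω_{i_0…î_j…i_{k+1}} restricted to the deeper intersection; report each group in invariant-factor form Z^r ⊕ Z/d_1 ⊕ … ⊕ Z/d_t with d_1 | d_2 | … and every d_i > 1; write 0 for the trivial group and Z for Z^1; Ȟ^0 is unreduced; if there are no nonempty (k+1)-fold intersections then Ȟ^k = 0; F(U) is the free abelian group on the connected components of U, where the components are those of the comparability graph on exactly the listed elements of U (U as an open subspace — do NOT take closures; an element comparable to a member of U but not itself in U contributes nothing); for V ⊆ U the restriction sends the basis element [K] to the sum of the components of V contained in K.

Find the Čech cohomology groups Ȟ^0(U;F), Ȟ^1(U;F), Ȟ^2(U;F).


cover nerve:
  U12={a,c,g,i,j,k} U13={g,i,j,k} U14={a,c,g,i,j,k} U15={a,c,i,k} U16={c,g,i,j,k} U23={d,e,f,g,i,j,k} U24={a,c,d,e,f,g,i,j,k} U25={a,c,i,k} U26={c,d,e,g,i,j,k} U34={d,e,f,g,h,i,j,k} U35={i,k} U36={d,e,g,h,i,j,k} U45={a,c,i,k} U46={b,c,d,e,g,h,i,j,k} U56={c,i,k}
  U123={g,i,j,k} U124={a,c,g,i,j,k} U125={a,c,i,k} U126={c,g,i,j,k} U134={g,i,j,k} U135={i,k} U136={g,i,j,k} U145={a,c,i,k} U146={c,g,i,j,k} U156={c,i,k} U234={d,e,f,g,i,j,k} U235={i,k} U236={d,e,g,i,j,k} U245={a,c,i,k} U246={c,d,e,g,i,j,k} U256={c,i,k} U345={i,k} U346={d,e,g,h,i,j,k} U356={i,k} U456={c,i,k}
  U1234={g,i,j,k} U1235={i,k} U1236={g,i,j,k} U1245={a,c,i,k} U1246={c,g,i,j,k} U1256={c,i,k} U1345={i,k} U1346={g,i,j,k} U1356={i,k} U1456={c,i,k} U2345={i,k} U2346={d,e,g,i,j,k} U2356={i,k} U2456={c,i,k} U3456={i,k}
  U12345={i,k} U12346={g,i,j,k} U12356={i,k} U12456={c,i,k} U13456={i,k} U23456={i,k}
  U123456={i,k}
components per intersection:
  U1: {a,c,i,j,k} {g}
  U2: {a,c,d,e,g,i,j,k} {f}
  U3: {d,e,g,i,j,k} {f} {h}
  U4: {a,b,c,d,e,g,h,i,j,k} {f}
  U5: {a,c,i,k}
  U6: {b,d,e,g,h,i,j,k} {c}
  U12: {a,c,i,j,k} {g}
  U13: {g} {i,j,k}
  U14: {a,c,i,j,k} {g}
  U15: {a,c,i,k}
  U16: {c} {g} {i,j,k}
  U23: {d,e,g,i,j,k} {f}
  U24: {a,c,d,e,g,i,j,k} {f}
  U25: {a,c,i,k}
  U26: {c} {d,e,g,i,j,k}
  U34: {d,e,g,i,j,k} {f} {h}
  U35: {i,k}
  U36: {d,e,g,i,j,k} {h}
  U45: {a,c,i,k}
  U46: {b,d,e,g,h,i,j,k} {c}
  U56: {c} {i,k}
  U123: {g} {i,j,k}
  U124: {a,c,i,j,k} {g}
  U125: {a,c,i,k}
  U126: {c} {g} {i,j,k}
  U134: {g} {i,j,k}
  U135: {i,k}
  U136: {g} {i,j,k}
  U145: {a,c,i,k}
  U146: {c} {g} {i,j,k}
  U156: {c} {i,k}
  U234: {d,e,g,i,j,k} {f}
  U235: {i,k}
  U236: {d,e,g,i,j,k}
  U245: {a,c,i,k}
  U246: {c} {d,e,g,i,j,k}
  U256: {c} {i,k}
  U345: {i,k}
  U346: {d,e,g,i,j,k} {h}
  U356: {i,k}
  U456: {c} {i,k}
  U1234: {g} {i,j,k}
  U1235: {i,k}
  U1236: {g} {i,j,k}
  U1245: {a,c,i,k}
  U1246: {c} {g} {i,j,k}
  U1256: {c} {i,k}
  U1345: {i,k}
  U1346: {g} {i,j,k}
  U1356: {i,k}
  U1456: {c} {i,k}
  U2345: {i,k}
  U2346: {d,e,g,i,j,k}
  U2356: {i,k}
  U2456: {c} {i,k}
  U3456: {i,k}
  U12345: {i,k}
  U12346: {g} {i,j,k}
  U12356: {i,k}
  U12456: {c} {i,k}
  U13456: {i,k}
  U23456: {i,k}
  U123456: {i,k}
C dims 12,28,34,23; δ0: rk 10, SNF 1^10; δ1: rk 18, SNF 1^18; δ2: rk 16, SNF 1^16
Ȟ^0: (12−10)−0=2 ⇒ Z^2
Ȟ^1: (28−18)−10=0 ⇒ 0
Ȟ^2: (34−16)−18=0 ⇒ 0

Ȟ^0 ≅ Z^2,  Ȟ^1 ≅ 0,  Ȟ^2 ≅ 0


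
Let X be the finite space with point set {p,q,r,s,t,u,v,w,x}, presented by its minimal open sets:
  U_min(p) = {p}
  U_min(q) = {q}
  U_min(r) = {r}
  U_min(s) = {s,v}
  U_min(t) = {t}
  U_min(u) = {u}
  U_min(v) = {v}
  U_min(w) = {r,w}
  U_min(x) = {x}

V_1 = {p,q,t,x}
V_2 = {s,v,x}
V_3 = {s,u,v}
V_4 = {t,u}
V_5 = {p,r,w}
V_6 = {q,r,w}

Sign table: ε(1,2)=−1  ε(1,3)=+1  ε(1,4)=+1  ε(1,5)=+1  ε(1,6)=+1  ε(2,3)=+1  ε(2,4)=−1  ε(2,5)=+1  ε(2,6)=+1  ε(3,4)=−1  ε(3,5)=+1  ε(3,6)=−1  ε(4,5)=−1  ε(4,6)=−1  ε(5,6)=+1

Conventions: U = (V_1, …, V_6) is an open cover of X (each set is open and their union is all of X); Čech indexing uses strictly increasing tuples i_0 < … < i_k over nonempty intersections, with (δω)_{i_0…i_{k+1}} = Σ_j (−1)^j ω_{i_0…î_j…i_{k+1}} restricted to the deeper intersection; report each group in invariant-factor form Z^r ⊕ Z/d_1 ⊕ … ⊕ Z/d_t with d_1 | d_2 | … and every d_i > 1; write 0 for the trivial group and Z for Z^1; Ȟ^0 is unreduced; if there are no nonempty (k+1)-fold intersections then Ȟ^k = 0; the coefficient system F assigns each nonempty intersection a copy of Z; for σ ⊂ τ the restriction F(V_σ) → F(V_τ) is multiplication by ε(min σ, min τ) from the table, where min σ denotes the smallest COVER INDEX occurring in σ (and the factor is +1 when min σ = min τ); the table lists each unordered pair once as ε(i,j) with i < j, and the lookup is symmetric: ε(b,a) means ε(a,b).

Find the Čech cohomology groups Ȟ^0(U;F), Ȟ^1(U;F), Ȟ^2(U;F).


Ȟ^0(U;F) ≅ Z, Ȟ^1(U;F) ≅ Z^2 and Ȟ^2(U;F) ≅ 0

nerve simplices:
  V12={x} V14={t} V15={p} V16={q} V23={s,v} V34={u} V56={r,w}
C dims 6,7; δ0: rk 5, SNF 1^5
degree 0: 6−5−0 = 1 → Ȟ^0 ≅ Z
degree 1: 7−0−5 = 2 → Ȟ^1 ≅ Z^2
degree 2: 0−0−0 = 0 → Ȟ^2 ≅ 0


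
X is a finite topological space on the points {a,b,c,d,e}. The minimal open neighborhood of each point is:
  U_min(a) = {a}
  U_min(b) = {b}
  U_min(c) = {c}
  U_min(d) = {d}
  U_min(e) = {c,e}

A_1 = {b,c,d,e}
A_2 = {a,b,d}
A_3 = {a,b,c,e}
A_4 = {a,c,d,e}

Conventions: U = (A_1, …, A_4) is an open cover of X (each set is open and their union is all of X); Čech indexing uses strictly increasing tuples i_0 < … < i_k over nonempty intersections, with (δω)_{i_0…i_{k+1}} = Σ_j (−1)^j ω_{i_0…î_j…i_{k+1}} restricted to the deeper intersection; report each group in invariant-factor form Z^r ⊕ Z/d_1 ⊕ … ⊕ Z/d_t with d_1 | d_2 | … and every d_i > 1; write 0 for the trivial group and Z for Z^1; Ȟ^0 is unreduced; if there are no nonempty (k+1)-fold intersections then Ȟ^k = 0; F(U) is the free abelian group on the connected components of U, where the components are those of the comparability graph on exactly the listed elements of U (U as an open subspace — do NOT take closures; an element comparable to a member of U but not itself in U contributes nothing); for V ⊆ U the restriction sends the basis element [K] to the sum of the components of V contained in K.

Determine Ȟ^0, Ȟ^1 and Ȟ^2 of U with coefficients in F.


Ȟ^0 ≅ Z^4, Ȟ^1 ≅ 0 and Ȟ^2 ≅ 0

nerve of the cover:
  A12={b,d} A13={b,c,e} A14={c,d,e} A23={a,b} A24={a,d} A34={a,c,e}
  A123={b} A124={d} A134={c,e} A234={a}
components per intersection:
  A1: {b} {c,e} {d}
  A2: {a} {b} {d}
  A3: {a} {b} {c,e}
  A4: {a} {c,e} {d}
  A12: {b} {d}
  A13: {b} {c,e}
  A14: {c,e} {d}
  A23: {a} {b}
  A24: {a} {d}
  A34: {a} {c,e}
  A123: {b}
  A124: {d}
  A134: {c,e}
  A234: {a}
C dims 12,12,4; δ0: rk 8, SNF 1^8; δ1: rk 4, SNF 1^4
Ȟ^0 = (12 − 8) − 0 = 4, so Ȟ^0 ≅ Z^4
Ȟ^1 = (12 − 4) − 8 = 0, so Ȟ^1 ≅ 0
Ȟ^2 = (4 − 0) − 4 = 0, so Ȟ^2 ≅ 0


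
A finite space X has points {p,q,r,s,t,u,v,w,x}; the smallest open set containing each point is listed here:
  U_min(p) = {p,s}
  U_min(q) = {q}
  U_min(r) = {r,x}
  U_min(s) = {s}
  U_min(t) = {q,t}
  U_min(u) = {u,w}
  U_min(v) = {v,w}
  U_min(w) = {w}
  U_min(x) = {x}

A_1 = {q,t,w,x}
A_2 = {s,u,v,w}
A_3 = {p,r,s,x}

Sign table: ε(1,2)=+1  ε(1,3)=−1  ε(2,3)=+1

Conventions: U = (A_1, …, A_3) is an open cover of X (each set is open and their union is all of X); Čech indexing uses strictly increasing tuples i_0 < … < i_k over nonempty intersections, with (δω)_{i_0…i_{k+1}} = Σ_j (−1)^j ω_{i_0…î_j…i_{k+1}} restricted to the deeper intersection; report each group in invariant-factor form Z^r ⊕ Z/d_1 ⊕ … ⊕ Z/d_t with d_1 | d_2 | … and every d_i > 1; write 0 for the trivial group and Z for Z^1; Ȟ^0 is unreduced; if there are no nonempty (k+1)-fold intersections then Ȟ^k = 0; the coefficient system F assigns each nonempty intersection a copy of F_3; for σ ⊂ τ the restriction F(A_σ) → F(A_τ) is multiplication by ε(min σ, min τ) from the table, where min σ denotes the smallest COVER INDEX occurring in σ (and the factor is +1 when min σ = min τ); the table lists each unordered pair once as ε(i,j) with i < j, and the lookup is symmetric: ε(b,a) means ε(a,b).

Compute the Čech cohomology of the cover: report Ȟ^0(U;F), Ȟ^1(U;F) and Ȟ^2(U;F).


Ȟ^0(U;F) ≅ 0, Ȟ^1(U;F) ≅ 0 and Ȟ^2(U;F) ≅ 0

nonempty overlaps:
  A12={w} A13={x} A23={s}
C dims 3,3; δ0: rk_F3 3
degree 0: 3−3−0 = 0 → Ȟ^0 ≅ 0
degree 1: 3−0−3 = 0 → Ȟ^1 ≅ 0
degree 2: 0−0−0 = 0 → Ȟ^2 ≅ 0


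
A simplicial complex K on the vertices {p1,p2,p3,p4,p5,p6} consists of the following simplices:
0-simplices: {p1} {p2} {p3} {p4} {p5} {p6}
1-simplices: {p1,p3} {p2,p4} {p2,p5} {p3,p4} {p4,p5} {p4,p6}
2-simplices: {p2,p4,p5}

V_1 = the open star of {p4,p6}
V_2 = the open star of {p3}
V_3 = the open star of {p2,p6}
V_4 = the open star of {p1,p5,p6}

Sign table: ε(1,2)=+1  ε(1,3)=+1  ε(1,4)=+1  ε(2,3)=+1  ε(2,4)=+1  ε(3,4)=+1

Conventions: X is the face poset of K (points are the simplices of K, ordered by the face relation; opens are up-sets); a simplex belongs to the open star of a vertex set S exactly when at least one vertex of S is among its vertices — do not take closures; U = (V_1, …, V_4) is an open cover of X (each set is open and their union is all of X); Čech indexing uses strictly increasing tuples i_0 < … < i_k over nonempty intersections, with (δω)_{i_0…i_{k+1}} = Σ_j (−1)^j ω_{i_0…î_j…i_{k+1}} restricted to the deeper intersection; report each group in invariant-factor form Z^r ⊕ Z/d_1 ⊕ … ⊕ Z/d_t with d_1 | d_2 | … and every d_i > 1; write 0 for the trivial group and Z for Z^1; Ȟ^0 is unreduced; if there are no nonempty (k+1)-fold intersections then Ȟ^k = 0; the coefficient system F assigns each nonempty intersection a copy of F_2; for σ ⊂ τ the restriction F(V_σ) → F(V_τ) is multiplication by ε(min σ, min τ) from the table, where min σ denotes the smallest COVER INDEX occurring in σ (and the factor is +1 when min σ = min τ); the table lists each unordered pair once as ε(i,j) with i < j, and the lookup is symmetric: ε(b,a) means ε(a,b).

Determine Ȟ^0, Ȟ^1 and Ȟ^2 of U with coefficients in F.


Ȟ^0 ≅ Z/2, Ȟ^1 ≅ Z/2 and Ȟ^2 ≅ 0

cover nerve:
  V1={{p4},{p6},{p2,p4},{p3,p4},{p4,p5},{p4,p6},{p2,p4,p5}} V2={{p3},{p1,p3},{p3,p4}} V3={{p2},{p6},{p2,p4},{p2,p5},{p4,p6},{p2,p4,p5}} V4={{p1},{p5},{p6},{p1,p3},{p2,p5},{p4,p5},{p4,p6},{p2,p4,p5}}
  V12={{p3,p4}} V13={{p6},{p2,p4},{p4,p6},{p2,p4,p5}} V14={{p6},{p4,p5},{p4,p6},{p2,p4,p5}} V24={{p1,p3}} V34={{p6},{p2,p5},{p4,p6},{p2,p4,p5}}
  V134={{p6},{p4,p6},{p2,p4,p5}}
C dims 4,5,1; δ0: rk_F2 3; δ1: rk_F2 1
Ȟ^0: (4−3)−0=1 ⇒ Z/2
Ȟ^1: (5−1)−3=1 ⇒ Z/2
Ȟ^2: (1−0)−1=0 ⇒ 0


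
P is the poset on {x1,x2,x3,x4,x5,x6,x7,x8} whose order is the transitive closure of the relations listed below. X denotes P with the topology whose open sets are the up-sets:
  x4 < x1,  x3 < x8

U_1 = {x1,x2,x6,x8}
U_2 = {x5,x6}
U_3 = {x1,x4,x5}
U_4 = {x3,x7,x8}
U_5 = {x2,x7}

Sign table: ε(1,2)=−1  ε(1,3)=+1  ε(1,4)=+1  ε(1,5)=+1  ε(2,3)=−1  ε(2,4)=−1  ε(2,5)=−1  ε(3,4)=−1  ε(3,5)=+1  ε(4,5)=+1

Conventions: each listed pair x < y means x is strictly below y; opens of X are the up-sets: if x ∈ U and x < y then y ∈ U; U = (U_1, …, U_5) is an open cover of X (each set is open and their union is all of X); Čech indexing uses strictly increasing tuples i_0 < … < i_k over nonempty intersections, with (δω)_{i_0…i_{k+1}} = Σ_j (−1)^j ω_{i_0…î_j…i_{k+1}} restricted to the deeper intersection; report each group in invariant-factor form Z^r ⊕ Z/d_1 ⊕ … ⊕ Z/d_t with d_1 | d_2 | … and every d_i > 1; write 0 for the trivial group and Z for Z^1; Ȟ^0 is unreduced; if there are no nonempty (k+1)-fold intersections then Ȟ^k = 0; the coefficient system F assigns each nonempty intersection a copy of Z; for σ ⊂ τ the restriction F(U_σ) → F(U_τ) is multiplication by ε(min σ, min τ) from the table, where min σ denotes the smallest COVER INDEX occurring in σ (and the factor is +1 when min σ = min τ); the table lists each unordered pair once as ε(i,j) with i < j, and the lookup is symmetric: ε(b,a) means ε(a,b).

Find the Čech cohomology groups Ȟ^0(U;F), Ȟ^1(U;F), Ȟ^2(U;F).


Ȟ^0 = Z, Ȟ^1 = Z^2, Ȟ^2 = 0

intersection data:
  U12={x6} U13={x1} U14={x8} U15={x2} U23={x5} U45={x7}
C dims 5,6; δ0: rk 4, SNF 1^4
Ȟ^0 = (5 − 4) − 0 = 1, so Ȟ^0 ≅ Z
Ȟ^1 = (6 − 0) − 4 = 2, so Ȟ^1 ≅ Z^2
Ȟ^2 = (0 − 0) − 0 = 0, so Ȟ^2 ≅ 0


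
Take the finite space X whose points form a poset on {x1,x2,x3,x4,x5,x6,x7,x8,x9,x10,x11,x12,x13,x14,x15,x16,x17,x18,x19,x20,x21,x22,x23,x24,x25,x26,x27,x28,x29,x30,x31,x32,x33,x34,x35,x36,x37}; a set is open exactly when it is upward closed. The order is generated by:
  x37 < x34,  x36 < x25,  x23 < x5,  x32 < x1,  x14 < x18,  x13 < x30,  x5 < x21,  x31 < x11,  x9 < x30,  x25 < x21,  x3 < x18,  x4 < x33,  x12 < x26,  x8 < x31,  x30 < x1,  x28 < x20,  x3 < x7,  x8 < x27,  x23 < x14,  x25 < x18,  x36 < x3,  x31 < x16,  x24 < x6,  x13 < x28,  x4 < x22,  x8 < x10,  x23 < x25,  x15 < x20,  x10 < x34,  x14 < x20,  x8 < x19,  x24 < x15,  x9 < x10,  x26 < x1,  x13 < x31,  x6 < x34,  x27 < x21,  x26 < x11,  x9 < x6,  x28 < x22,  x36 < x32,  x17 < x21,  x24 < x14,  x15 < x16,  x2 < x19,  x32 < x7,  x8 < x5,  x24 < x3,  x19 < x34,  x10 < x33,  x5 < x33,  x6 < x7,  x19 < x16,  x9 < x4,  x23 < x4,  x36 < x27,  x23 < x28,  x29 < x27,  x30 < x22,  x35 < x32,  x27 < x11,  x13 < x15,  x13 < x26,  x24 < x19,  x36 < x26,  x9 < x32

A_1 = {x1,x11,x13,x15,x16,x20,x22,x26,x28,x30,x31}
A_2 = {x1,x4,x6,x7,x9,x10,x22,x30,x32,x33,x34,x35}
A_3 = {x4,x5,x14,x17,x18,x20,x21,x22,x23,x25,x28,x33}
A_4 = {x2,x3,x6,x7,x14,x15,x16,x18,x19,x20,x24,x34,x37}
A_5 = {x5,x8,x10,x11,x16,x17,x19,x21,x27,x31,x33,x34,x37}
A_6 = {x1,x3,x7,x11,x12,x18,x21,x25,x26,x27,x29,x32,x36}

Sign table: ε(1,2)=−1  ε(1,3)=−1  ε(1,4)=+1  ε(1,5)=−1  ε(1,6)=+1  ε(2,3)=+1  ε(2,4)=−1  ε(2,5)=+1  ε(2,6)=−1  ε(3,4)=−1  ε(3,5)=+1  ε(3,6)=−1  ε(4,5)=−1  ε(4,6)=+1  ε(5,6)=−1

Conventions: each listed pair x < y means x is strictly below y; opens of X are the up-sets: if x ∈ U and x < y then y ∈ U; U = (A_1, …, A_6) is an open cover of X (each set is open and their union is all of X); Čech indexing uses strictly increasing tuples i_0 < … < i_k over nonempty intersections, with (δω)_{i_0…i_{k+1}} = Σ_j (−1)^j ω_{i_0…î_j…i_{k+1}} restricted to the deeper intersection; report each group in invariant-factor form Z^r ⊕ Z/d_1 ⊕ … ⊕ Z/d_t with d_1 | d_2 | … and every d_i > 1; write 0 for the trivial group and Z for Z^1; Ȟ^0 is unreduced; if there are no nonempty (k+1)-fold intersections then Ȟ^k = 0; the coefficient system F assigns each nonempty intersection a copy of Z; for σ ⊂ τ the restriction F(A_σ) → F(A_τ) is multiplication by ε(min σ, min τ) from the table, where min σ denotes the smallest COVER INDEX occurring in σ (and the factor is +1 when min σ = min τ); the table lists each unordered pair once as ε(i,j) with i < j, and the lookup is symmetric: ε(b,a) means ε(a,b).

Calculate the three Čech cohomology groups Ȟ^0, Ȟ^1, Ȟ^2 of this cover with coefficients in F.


Ȟ^0 = Z; Ȟ^1 = 0; Ȟ^2 = Z/2

nonempty overlaps:
  A12={x1,x22,x30} A13={x20,x22,x28} A14={x15,x16,x20} A15={x11,x16,x31} A16={x1,x11,x26} A23={x4,x22,x33} A24={x6,x7,x34} A25={x10,x33,x34} A26={x1,x7,x32} A34={x14,x18,x20} A35={x5,x17,x21,x33} A36={x18,x21,x25} A45={x16,x19,x34,x37} A46={x3,x7,x18} A56={x11,x21,x27}
  A123={x22} A126={x1} A134={x20} A145={x16} A156={x11} A235={x33} A245={x34} A246={x7} A346={x18} A356={x21}
C dims 6,15,10; δ0: rk 5, SNF 1^5; δ1: rk 10, SNF 1^9·2
degree 0: 6−5−0 = 1 → Ȟ^0 ≅ Z
degree 1: 15−10−5 = 0 → Ȟ^1 ≅ 0
degree 2: 10−0−10 = 0 plus torsion [2] → Ȟ^2 ≅ Z/2


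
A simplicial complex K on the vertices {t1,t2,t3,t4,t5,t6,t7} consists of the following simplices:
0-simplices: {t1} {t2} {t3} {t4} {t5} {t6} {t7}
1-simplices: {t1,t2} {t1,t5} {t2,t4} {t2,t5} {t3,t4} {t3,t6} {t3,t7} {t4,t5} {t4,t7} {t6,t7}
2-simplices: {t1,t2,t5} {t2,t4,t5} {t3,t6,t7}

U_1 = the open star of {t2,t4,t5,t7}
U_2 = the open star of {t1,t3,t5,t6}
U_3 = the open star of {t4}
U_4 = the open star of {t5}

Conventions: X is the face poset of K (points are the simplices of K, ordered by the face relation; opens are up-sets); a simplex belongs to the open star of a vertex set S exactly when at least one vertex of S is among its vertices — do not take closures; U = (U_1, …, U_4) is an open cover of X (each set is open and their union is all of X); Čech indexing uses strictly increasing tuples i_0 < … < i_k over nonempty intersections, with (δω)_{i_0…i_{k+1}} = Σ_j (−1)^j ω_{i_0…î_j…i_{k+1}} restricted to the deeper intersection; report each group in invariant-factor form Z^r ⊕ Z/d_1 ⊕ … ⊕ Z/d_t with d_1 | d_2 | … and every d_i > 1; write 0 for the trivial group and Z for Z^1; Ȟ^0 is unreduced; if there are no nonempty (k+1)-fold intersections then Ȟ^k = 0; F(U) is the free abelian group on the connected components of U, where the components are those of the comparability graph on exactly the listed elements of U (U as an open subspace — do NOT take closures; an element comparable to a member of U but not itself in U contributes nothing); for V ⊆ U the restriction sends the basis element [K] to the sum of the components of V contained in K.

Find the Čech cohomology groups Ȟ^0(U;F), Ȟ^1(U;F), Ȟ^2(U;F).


intersection data:
  U1={{t2},{t4},{t5},{t7},{t1,t2},{t1,t5},{t2,t4},{t2,t5},{t3,t4},{t3,t7},{t4,t5},{t4,t7},{t6,t7},{t1,t2,t5},{t2,t4,t5},{t3,t6,t7}} U2={{t1},{t3},{t5},{t6},{t1,t2},{t1,t5},{t2,t5},{t3,t4},{t3,t6},{t3,t7},{t4,t5},{t6,t7},{t1,t2,t5},{t2,t4,t5},{t3,t6,t7}} U3={{t4},{t2,t4},{t3,t4},{t4,t5},{t4,t7},{t2,t4,t5}} U4={{t5},{t1,t5},{t2,t5},{t4,t5},{t1,t2,t5},{t2,t4,t5}}
  U12={{t5},{t1,t2},{t1,t5},{t2,t5},{t3,t4},{t3,t7},{t4,t5},{t6,t7},{t1,t2,t5},{t2,t4,t5},{t3,t6,t7}} U13={{t4},{t2,t4},{t3,t4},{t4,t5},{t4,t7},{t2,t4,t5}} U14={{t5},{t1,t5},{t2,t5},{t4,t5},{t1,t2,t5},{t2,t4,t5}} U23={{t3,t4},{t4,t5},{t2,t4,t5}} U24={{t5},{t1,t5},{t2,t5},{t4,t5},{t1,t2,t5},{t2,t4,t5}} U34={{t4,t5},{t2,t4,t5}}
  U123={{t3,t4},{t4,t5},{t2,t4,t5}} U124={{t5},{t1,t5},{t2,t5},{t4,t5},{t1,t2,t5},{t2,t4,t5}} U134={{t4,t5},{t2,t4,t5}} U234={{t4,t5},{t2,t4,t5}}
  U1234={{t4,t5},{t2,t4,t5}}
components per intersection:
  U1: {{t2},{t4},{t5},{t7},{t1,t2},{t1,t5},{t2,t4},{t2,t5},{t3,t4},{t3,t7},{t4,t5},{t4,t7},{t6,t7},{t1,t2,t5},{t2,t4,t5},{t3,t6,t7}}
  U2: {{t1},{t5},{t1,t2},{t1,t5},{t2,t5},{t4,t5},{t1,t2,t5},{t2,t4,t5}} {{t3},{t6},{t3,t4},{t3,t6},{t3,t7},{t6,t7},{t3,t6,t7}}
  U3: {{t4},{t2,t4},{t3,t4},{t4,t5},{t4,t7},{t2,t4,t5}}
  U4: {{t5},{t1,t5},{t2,t5},{t4,t5},{t1,t2,t5},{t2,t4,t5}}
  U12: {{t5},{t1,t2},{t1,t5},{t2,t5},{t4,t5},{t1,t2,t5},{t2,t4,t5}} {{t3,t4}} {{t3,t7},{t6,t7},{t3,t6,t7}}
  U13: {{t4},{t2,t4},{t3,t4},{t4,t5},{t4,t7},{t2,t4,t5}}
  U14: {{t5},{t1,t5},{t2,t5},{t4,t5},{t1,t2,t5},{t2,t4,t5}}
  U23: {{t3,t4}} {{t4,t5},{t2,t4,t5}}
  U24: {{t5},{t1,t5},{t2,t5},{t4,t5},{t1,t2,t5},{t2,t4,t5}}
  U34: {{t4,t5},{t2,t4,t5}}
  U123: {{t3,t4}} {{t4,t5},{t2,t4,t5}}
  U124: {{t5},{t1,t5},{t2,t5},{t4,t5},{t1,t2,t5},{t2,t4,t5}}
  U134: {{t4,t5},{t2,t4,t5}}
  U234: {{t4,t5},{t2,t4,t5}}
  U1234: {{t4,t5},{t2,t4,t5}}
C dims 5,9,5,1; δ0: rk 4, SNF 1^4; δ1: rk 4, SNF 1^4; δ2: rk 1, SNF 1^1
Ȟ^0 = (5 − 4) − 0 = 1, so Ȟ^0 ≅ Z
Ȟ^1 = (9 − 4) − 4 = 1, so Ȟ^1 ≅ Z
Ȟ^2 = (5 − 1) − 4 = 0, so Ȟ^2 ≅ 0

Ȟ^0(U;F) ≅ Z, Ȟ^1(U;F) ≅ Z, Ȟ^2(U;F) ≅ 0


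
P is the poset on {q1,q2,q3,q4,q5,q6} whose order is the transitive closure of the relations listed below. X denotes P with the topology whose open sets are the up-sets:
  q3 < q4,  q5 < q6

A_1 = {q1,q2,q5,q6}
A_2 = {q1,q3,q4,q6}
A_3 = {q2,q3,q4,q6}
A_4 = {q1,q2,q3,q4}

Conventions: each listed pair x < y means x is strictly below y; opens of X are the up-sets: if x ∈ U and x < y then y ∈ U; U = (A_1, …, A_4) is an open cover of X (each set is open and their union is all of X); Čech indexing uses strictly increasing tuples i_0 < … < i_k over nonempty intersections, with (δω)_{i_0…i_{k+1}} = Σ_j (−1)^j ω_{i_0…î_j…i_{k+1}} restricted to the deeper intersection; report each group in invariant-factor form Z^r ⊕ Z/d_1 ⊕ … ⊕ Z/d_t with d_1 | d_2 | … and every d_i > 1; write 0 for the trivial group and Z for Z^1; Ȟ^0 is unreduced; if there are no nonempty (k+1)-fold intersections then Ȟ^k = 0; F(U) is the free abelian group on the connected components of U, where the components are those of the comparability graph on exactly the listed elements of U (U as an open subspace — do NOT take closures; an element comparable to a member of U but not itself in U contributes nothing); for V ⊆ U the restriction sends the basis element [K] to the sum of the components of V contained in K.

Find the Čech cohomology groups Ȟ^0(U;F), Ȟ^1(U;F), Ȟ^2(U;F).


cover nerve:
  A12={q1,q6} A13={q2,q6} A14={q1,q2} A23={q3,q4,q6} A24={q1,q3,q4} A34={q2,q3,q4}
  A123={q6} A124={q1} A134={q2} A234={q3,q4}
components per intersection:
  A1: {q1} {q2} {q5,q6}
  A2: {q1} {q3,q4} {q6}
  A3: {q2} {q3,q4} {q6}
  A4: {q1} {q2} {q3,q4}
  A12: {q1} {q6}
  A13: {q2} {q6}
  A14: {q1} {q2}
  A23: {q3,q4} {q6}
  A24: {q1} {q3,q4}
  A34: {q2} {q3,q4}
  A123: {q6}
  A124: {q1}
  A134: {q2}
  A234: {q3,q4}
C dims 12,12,4; δ0: rk 8, SNF 1^8; δ1: rk 4, SNF 1^4
Ȟ^0: (12−8)−0=4 ⇒ Z^4
Ȟ^1: (12−4)−8=0 ⇒ 0
Ȟ^2: (4−0)−4=0 ⇒ 0

Ȟ^0 = Z^4, Ȟ^1 = 0 and Ȟ^2 = 0


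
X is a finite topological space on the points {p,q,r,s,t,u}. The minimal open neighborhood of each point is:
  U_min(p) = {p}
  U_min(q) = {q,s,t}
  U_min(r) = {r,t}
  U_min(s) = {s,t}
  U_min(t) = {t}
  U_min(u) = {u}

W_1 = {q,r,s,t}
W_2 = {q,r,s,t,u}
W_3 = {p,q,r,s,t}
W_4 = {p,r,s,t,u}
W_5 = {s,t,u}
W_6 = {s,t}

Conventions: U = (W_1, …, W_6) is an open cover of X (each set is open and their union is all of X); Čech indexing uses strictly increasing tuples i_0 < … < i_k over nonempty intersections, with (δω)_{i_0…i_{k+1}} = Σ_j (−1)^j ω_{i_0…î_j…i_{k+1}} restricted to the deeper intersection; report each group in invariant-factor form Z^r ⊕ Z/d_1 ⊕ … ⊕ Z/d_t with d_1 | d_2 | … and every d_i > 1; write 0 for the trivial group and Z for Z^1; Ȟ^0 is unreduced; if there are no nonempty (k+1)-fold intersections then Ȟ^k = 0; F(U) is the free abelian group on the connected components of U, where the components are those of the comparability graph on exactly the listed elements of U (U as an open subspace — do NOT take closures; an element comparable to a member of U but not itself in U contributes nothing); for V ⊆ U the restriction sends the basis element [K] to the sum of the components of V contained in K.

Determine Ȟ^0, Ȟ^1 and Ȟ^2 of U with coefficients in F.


nerve of the cover:
  W12={q,r,s,t} W13={q,r,s,t} W14={r,s,t} W15={s,t} W16={s,t} W23={q,r,s,t} W24={r,s,t,u} W25={s,t,u} W26={s,t} W34={p,r,s,t} W35={s,t} W36={s,t} W45={s,t,u} W46={s,t} W56={s,t}
  W123={q,r,s,t} W124={r,s,t} W125={s,t} W126={s,t} W134={r,s,t} W135={s,t} W136={s,t} W145={s,t} W146={s,t} W156={s,t} W234={r,s,t} W235={s,t} W236={s,t} W245={s,t,u} W246={s,t} W256={s,t} W345={s,t} W346={s,t} W356={s,t} W456={s,t}
  W1234={r,s,t} W1235={s,t} W1236={s,t} W1245={s,t} W1246={s,t} W1256={s,t} W1345={s,t} W1346={s,t} W1356={s,t} W1456={s,t} W2345={s,t} W2346={s,t} W2356={s,t} W2456={s,t} W3456={s,t}
  W12345={s,t} W12346={s,t} W12356={s,t} W12456={s,t} W13456={s,t} W23456={s,t}
  W123456={s,t}
components per intersection:
  W1: {q,r,s,t}
  W2: {q,r,s,t} {u}
  W3: {p} {q,r,s,t}
  W4: {p} {r,s,t} {u}
  W5: {s,t} {u}
  W6: {s,t}
  W12: {q,r,s,t}
  W13: {q,r,s,t}
  W14: {r,s,t}
  W15: {s,t}
  W16: {s,t}
  W23: {q,r,s,t}
  W24: {r,s,t} {u}
  W25: {s,t} {u}
  W26: {s,t}
  W34: {p} {r,s,t}
  W35: {s,t}
  W36: {s,t}
  W45: {s,t} {u}
  W46: {s,t}
  W56: {s,t}
  W123: {q,r,s,t}
  W124: {r,s,t}
  W125: {s,t}
  W126: {s,t}
  W134: {r,s,t}
  W135: {s,t}
  W136: {s,t}
  W145: {s,t}
  W146: {s,t}
  W156: {s,t}
  W234: {r,s,t}
  W235: {s,t}
  W236: {s,t}
  W245: {s,t} {u}
  W246: {s,t}
  W256: {s,t}
  W345: {s,t}
  W346: {s,t}
  W356: {s,t}
  W456: {s,t}
  W1234: {r,s,t}
  W1235: {s,t}
  W1236: {s,t}
  W1245: {s,t}
  W1246: {s,t}
  W1256: {s,t}
  W1345: {s,t}
  W1346: {s,t}
  W1356: {s,t}
  W1456: {s,t}
  W2345: {s,t}
  W2346: {s,t}
  W2356: {s,t}
  W2456: {s,t}
  W3456: {s,t}
  W12345: {s,t}
  W12346: {s,t}
  W12356: {s,t}
  W12456: {s,t}
  W13456: {s,t}
  W23456: {s,t}
  W123456: {s,t}
C dims 11,19,21,15; δ0: rk 8, SNF 1^8; δ1: rk 11, SNF 1^11; δ2: rk 10, SNF 1^10
Ȟ^0 = (11 − 8) − 0 = 3, so Ȟ^0 ≅ Z^3
Ȟ^1 = (19 − 11) − 8 = 0, so Ȟ^1 ≅ 0
Ȟ^2 = (21 − 10) − 11 = 0, so Ȟ^2 ≅ 0

Ȟ^0 = Z^3; Ȟ^1 = 0; Ȟ^2 = 0
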